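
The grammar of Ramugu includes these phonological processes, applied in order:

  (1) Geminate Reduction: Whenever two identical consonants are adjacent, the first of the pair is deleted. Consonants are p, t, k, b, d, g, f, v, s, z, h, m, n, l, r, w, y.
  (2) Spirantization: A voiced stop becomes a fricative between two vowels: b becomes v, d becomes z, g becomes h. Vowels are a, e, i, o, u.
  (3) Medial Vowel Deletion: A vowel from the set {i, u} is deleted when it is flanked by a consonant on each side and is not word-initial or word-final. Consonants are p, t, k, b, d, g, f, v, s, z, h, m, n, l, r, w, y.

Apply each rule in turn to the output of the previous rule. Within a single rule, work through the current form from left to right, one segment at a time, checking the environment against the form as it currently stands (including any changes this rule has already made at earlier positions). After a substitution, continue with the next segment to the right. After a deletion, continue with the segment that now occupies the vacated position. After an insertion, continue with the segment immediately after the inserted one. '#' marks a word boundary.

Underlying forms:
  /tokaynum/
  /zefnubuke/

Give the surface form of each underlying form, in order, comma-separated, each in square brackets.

/tokaynum/:
  (1) Geminate Reduction: no change — [tokaynum]
  (2) Spirantization: no change — [tokaynum]
  (3) Medial Vowel Deletion: [tokaynum] → [tokaynm]
/zefnubuke/:
  (1) Geminate Reduction: no change — [zefnubuke]
  (2) Spirantization: [zefnubuke] → [zefnuvuke]
  (3) Medial Vowel Deletion: [zefnuvuke] → [zefnvke]

[tokaynm], [zefnvke]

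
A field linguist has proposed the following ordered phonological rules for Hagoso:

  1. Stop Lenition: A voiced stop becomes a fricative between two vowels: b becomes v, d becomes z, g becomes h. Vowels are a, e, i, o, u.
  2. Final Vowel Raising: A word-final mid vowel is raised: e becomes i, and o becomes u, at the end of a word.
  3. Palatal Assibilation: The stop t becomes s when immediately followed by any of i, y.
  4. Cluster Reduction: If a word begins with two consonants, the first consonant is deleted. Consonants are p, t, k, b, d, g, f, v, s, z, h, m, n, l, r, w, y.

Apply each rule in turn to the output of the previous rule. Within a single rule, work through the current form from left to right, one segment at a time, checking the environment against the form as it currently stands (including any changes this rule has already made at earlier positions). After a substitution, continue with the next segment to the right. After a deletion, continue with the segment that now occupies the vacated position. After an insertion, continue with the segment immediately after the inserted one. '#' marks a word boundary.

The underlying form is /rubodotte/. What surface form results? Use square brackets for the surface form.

1 Stop Lenition: [rubodotte] → [ruvozotte]
2 Final Vowel Raising: [ruvozotte] → [ruvozotti]
3 Palatal Assibilation: [ruvozotti] → [ruvozotsi]
4 Cluster Reduction: no change — [ruvozotsi]

[ruvozotsi]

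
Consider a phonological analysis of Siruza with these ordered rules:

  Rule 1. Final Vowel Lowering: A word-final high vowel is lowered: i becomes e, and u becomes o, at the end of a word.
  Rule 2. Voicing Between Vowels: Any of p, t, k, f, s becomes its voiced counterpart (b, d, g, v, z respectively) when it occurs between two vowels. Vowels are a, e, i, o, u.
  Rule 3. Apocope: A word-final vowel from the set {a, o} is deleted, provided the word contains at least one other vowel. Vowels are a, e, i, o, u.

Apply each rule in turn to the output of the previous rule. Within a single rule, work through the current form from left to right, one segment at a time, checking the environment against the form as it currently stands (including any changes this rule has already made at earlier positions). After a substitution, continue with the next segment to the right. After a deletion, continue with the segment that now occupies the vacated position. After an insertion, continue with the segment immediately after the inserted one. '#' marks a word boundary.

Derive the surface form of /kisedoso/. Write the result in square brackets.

Rule 1 Final Vowel Lowering: no change — [kisedoso]
Rule 2 Voicing Between Vowels: [kisedoso] → [kizedozo]
Rule 3 Apocope: [kizedozo] → [kizedoz]

[kizedoz]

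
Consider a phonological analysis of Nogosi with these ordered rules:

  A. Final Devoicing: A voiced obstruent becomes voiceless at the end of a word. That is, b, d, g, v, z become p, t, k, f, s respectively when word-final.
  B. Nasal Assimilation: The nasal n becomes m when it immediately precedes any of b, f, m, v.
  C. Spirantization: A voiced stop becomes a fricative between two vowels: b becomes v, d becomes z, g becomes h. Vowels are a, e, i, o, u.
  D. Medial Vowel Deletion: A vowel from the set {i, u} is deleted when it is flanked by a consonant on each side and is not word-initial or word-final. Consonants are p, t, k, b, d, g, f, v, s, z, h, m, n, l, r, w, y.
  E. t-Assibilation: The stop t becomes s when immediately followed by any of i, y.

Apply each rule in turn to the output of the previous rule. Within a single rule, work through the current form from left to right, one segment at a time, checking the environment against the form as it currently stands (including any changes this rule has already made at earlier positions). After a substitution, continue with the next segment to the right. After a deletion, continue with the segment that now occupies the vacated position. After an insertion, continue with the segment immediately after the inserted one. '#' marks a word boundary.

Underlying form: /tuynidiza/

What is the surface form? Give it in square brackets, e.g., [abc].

[synzza]

A Final Devoicing: no change — [tuynidiza]
B Nasal Assimilation: no change — [tuynidiza]
C Spirantization: [tuynidiza] → [tuyniziza]
D Medial Vowel Deletion: [tuyniziza] → [tynzza]
E t-Assibilation: [tynzza] → [synzza]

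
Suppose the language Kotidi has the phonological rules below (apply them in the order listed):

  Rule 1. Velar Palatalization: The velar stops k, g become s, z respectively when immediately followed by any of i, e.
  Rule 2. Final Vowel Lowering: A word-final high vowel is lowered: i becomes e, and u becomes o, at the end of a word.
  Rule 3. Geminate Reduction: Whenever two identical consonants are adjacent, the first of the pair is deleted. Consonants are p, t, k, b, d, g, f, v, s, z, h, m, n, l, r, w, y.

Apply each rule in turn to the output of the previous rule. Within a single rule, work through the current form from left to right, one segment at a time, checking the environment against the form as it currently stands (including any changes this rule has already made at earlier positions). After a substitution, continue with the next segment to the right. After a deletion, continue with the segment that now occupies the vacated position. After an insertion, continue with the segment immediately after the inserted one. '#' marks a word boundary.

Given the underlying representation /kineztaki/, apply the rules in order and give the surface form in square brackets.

Rule 1 Velar Palatalization: [kineztaki] → [sineztasi]
Rule 2 Final Vowel Lowering: [sineztasi] → [sineztase]
Rule 3 Geminate Reduction: no change — [sineztase]

[sineztase]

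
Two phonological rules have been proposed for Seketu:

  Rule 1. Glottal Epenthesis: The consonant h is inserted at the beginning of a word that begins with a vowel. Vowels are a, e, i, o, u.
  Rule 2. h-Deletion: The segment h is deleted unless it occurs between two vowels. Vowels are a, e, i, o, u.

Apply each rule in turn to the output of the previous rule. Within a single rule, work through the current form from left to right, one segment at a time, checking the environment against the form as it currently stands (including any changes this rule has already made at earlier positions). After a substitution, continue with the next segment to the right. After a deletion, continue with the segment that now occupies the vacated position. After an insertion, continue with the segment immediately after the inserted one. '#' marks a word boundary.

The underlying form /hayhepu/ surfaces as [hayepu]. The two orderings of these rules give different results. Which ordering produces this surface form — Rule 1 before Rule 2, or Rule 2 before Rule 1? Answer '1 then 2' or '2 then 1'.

Order 1 then 2:
  1 Glottal Epenthesis: no change — [hayhepu]
  2 h-Deletion: [hayhepu] → [ayepu]
  result: [ayepu]
Order 2 then 1:
  2 h-Deletion: [hayhepu] → [ayepu]
  1 Glottal Epenthesis: [ayepu] → [hayepu]
  result: [hayepu]

2 then 1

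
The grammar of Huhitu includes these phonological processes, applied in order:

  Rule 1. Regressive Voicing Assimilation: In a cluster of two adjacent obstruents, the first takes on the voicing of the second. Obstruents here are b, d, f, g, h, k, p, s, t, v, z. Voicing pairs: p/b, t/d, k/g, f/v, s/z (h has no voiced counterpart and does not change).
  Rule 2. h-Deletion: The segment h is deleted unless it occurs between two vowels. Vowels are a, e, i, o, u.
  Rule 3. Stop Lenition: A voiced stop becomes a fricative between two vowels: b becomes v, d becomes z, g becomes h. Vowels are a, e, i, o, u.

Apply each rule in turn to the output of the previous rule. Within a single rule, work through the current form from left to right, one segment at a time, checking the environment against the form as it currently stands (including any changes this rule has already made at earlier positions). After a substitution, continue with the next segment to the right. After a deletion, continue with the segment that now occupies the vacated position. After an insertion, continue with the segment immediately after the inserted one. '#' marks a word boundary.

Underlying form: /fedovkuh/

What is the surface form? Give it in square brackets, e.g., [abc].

[fezofku]

Rule 1 Regressive Voicing Assimilation: [fedovkuh] → [fedofkuh]
Rule 2 h-Deletion: [fedofkuh] → [fedofku]
Rule 3 Stop Lenition: [fedofku] → [fezofku]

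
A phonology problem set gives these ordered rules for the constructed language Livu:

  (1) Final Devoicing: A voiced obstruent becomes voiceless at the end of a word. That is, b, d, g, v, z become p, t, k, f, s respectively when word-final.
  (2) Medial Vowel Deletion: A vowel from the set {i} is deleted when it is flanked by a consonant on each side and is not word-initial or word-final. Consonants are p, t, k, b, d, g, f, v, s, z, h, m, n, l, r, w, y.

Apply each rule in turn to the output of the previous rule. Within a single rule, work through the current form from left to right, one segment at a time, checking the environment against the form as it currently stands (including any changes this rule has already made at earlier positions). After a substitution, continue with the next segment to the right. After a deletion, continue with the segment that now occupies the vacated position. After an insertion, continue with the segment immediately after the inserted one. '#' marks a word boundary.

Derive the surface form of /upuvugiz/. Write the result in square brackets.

[upuvugs]

(1) Final Devoicing: [upuvugiz] → [upuvugis]
(2) Medial Vowel Deletion: [upuvugis] → [upuvugs]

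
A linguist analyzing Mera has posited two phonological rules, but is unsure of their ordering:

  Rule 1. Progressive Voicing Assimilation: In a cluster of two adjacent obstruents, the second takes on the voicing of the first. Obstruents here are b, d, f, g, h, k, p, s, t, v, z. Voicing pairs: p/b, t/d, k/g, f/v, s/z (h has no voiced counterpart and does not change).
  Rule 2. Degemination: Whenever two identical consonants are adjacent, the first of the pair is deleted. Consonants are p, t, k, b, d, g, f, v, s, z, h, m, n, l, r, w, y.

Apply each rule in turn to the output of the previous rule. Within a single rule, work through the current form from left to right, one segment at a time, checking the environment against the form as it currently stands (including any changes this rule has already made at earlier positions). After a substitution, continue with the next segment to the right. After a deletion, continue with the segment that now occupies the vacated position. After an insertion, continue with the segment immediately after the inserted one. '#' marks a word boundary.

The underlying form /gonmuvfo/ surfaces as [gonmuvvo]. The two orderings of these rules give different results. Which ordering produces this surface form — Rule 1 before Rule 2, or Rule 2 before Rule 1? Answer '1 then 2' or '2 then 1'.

2 then 1

Order 1 then 2:
  1 Progressive Voicing Assimilation: [gonmuvfo] → [gonmuvvo]
  2 Degemination: [gonmuvvo] → [gonmuvo]
  result: [gonmuvo]
Order 2 then 1:
  2 Degemination: no change — [gonmuvfo]
  1 Progressive Voicing Assimilation: [gonmuvfo] → [gonmuvvo]
  result: [gonmuvvo]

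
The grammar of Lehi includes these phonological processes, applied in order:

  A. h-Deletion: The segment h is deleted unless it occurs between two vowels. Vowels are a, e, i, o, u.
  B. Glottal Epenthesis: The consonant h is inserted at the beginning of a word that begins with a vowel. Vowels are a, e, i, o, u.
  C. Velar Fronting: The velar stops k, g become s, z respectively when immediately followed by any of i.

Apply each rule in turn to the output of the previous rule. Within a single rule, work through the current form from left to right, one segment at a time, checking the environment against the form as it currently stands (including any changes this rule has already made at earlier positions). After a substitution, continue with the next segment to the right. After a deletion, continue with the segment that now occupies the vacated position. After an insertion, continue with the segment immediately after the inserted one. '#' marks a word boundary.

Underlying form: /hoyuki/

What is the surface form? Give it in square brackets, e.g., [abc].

A h-Deletion: [hoyuki] → [oyuki]
B Glottal Epenthesis: [oyuki] → [hoyuki]
C Velar Fronting: [hoyuki] → [hoyusi]

[hoyusi]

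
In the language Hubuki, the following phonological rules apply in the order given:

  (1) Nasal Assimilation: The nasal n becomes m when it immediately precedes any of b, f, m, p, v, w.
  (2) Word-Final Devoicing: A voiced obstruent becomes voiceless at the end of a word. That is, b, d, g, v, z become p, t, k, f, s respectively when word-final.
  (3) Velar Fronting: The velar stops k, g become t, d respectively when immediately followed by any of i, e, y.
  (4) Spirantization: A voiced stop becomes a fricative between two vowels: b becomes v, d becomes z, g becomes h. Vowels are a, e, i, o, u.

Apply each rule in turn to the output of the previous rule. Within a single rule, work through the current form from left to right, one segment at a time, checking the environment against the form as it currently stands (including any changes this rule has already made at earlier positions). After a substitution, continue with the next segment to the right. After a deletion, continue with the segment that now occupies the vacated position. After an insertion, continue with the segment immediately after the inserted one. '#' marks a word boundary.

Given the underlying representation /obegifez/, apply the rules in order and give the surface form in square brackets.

(1) Nasal Assimilation: no change — [obegifez]
(2) Word-Final Devoicing: [obegifez] → [obegifes]
(3) Velar Fronting: [obegifes] → [obedifes]
(4) Spirantization: [obedifes] → [ovezifes]

[ovezifes]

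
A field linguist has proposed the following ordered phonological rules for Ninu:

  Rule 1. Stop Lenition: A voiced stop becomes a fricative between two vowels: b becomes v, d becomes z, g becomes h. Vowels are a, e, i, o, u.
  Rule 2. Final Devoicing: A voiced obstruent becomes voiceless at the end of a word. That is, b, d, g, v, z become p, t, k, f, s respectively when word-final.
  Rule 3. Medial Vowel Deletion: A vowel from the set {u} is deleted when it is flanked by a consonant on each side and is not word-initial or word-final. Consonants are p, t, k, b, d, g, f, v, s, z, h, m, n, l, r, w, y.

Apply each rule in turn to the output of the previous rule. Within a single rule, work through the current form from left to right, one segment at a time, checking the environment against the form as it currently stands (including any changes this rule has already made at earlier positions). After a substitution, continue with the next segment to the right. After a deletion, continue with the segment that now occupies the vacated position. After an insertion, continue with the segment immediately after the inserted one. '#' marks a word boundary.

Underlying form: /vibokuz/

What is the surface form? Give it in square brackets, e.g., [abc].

Rule 1 Stop Lenition: [vibokuz] → [vivokuz]
Rule 2 Final Devoicing: [vivokuz] → [vivokus]
Rule 3 Medial Vowel Deletion: [vivokus] → [vivoks]

[vivoks]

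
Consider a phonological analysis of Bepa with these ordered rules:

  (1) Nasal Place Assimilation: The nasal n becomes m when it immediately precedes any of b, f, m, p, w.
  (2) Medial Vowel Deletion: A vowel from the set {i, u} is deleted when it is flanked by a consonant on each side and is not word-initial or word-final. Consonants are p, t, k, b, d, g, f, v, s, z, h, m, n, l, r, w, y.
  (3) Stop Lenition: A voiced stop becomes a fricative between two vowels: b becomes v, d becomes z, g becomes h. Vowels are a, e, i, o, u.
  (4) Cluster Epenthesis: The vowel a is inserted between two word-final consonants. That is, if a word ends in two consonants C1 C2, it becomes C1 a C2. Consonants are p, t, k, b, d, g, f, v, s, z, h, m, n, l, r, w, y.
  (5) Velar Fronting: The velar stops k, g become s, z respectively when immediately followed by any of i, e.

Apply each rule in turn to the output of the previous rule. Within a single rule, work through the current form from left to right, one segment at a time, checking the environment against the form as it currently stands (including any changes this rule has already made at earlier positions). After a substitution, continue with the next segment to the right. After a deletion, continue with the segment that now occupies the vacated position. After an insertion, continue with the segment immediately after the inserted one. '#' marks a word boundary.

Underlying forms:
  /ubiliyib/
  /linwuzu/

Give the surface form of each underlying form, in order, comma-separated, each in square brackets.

/ubiliyib/:
  (1) Nasal Place Assimilation: no change — [ubiliyib]
  (2) Medial Vowel Deletion: [ubiliyib] → [ublyb]
  (3) Stop Lenition: no change — [ublyb]
  (4) Cluster Epenthesis: [ublyb] → [ublyab]
  (5) Velar Fronting: no change — [ublyab]
/linwuzu/:
  (1) Nasal Place Assimilation: [linwuzu] → [limwuzu]
  (2) Medial Vowel Deletion: [limwuzu] → [lmwzu]
  (3) Stop Lenition: no change — [lmwzu]
  (4) Cluster Epenthesis: no change — [lmwzu]
  (5) Velar Fronting: no change — [lmwzu]

[ublyab], [lmwzu]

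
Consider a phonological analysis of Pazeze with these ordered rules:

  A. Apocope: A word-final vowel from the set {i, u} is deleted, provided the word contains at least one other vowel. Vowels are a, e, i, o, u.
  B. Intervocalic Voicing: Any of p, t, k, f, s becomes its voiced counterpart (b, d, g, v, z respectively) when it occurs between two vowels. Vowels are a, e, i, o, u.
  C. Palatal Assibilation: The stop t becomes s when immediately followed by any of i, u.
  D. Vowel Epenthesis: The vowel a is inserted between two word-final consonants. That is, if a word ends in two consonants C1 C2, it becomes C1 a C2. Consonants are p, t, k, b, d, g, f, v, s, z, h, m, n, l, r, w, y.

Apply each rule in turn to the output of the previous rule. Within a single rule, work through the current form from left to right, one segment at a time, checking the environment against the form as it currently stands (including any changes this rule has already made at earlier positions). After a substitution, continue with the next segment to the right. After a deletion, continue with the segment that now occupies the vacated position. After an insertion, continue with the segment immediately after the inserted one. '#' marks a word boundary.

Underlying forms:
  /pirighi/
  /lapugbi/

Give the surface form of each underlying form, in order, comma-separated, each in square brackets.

[pirigah], [labugab]

/pirighi/:
  A Apocope: [pirighi] → [pirigh]
  B Intervocalic Voicing: no change — [pirigh]
  C Palatal Assibilation: no change — [pirigh]
  D Vowel Epenthesis: [pirigh] → [pirigah]
/lapugbi/:
  A Apocope: [lapugbi] → [lapugb]
  B Intervocalic Voicing: [lapugb] → [labugb]
  C Palatal Assibilation: no change — [labugb]
  D Vowel Epenthesis: [labugb] → [labugab]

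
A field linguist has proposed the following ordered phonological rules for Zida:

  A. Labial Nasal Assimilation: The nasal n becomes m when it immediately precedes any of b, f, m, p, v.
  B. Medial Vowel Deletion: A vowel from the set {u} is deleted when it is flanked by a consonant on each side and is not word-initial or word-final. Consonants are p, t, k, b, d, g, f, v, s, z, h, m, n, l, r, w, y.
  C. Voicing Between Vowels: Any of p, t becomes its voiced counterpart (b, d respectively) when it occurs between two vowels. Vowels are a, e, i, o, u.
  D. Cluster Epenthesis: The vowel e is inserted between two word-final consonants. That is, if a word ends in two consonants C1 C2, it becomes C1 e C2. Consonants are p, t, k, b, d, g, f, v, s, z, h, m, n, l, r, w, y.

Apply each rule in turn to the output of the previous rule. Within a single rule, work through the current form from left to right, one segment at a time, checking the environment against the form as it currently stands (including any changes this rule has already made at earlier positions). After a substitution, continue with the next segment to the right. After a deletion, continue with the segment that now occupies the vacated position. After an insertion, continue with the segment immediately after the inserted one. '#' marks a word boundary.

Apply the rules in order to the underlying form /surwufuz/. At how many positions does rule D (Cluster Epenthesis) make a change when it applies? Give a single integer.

1

A Labial Nasal Assimilation: no change — [surwufuz]
B Medial Vowel Deletion: [surwufuz] → [srwfz]
C Voicing Between Vowels: no change — [srwfz]
D Cluster Epenthesis: [srwfz] → [srwfez]
Rule D changed 1 position(s).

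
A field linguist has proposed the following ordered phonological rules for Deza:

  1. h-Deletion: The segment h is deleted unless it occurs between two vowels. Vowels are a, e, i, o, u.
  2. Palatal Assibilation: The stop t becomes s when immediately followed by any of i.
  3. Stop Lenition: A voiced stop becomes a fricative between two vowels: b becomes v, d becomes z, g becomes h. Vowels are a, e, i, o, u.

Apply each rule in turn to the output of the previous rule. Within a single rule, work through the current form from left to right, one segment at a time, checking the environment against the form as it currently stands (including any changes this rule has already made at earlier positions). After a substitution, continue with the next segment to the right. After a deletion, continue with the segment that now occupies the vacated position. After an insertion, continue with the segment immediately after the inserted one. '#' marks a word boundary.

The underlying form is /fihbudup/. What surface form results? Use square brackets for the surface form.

1 h-Deletion: [fihbudup] → [fibudup]
2 Palatal Assibilation: no change — [fibudup]
3 Stop Lenition: [fibudup] → [fivuzup]

[fivuzup]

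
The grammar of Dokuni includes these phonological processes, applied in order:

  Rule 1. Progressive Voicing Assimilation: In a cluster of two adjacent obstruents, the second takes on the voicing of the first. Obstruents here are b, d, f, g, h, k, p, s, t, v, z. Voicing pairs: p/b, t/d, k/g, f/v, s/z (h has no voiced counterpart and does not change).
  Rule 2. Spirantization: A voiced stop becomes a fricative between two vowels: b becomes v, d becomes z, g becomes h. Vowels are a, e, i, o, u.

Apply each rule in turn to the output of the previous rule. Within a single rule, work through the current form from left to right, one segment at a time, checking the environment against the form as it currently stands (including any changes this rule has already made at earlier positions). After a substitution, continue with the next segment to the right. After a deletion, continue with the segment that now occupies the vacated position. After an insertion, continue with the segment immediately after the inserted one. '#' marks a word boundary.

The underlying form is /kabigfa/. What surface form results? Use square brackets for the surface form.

Rule 1 Progressive Voicing Assimilation: [kabigfa] → [kabigva]
Rule 2 Spirantization: [kabigva] → [kavigva]

[kavigva]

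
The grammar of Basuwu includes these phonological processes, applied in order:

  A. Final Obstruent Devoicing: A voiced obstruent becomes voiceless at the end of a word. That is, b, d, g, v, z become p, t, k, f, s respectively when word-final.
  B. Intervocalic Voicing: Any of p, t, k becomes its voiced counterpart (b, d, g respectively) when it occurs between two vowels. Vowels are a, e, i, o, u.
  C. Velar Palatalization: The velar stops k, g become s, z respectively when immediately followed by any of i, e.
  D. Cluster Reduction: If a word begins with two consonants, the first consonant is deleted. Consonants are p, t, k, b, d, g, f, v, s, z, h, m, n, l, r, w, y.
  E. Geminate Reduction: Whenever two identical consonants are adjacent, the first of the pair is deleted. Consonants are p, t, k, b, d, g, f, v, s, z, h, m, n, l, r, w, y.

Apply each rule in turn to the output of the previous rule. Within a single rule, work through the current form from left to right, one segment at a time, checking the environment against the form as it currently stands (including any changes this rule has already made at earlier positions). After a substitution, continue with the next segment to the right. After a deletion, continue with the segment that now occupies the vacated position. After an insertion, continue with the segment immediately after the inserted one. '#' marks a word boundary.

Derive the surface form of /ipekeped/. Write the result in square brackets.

[ibezebet]

A Final Obstruent Devoicing: [ipekeped] → [ipekepet]
B Intervocalic Voicing: [ipekepet] → [ibegebet]
C Velar Palatalization: [ibegebet] → [ibezebet]
D Cluster Reduction: no change — [ibezebet]
E Geminate Reduction: no change — [ibezebet]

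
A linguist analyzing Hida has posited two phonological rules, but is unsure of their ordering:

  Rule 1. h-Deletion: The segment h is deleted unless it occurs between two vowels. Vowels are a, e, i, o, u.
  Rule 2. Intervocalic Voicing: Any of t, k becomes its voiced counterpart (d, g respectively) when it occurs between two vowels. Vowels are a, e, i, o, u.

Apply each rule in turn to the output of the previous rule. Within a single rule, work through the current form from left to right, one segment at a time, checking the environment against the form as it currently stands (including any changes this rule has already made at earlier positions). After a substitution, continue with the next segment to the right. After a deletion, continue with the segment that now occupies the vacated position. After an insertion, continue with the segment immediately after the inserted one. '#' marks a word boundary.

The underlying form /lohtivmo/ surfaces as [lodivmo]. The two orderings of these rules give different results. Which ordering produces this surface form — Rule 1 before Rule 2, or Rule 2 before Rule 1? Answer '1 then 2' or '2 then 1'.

1 then 2

Order 1 then 2:
  1 h-Deletion: [lohtivmo] → [lotivmo]
  2 Intervocalic Voicing: [lotivmo] → [lodivmo]
  result: [lodivmo]
Order 2 then 1:
  2 Intervocalic Voicing: no change — [lohtivmo]
  1 h-Deletion: [lohtivmo] → [lotivmo]
  result: [lotivmo]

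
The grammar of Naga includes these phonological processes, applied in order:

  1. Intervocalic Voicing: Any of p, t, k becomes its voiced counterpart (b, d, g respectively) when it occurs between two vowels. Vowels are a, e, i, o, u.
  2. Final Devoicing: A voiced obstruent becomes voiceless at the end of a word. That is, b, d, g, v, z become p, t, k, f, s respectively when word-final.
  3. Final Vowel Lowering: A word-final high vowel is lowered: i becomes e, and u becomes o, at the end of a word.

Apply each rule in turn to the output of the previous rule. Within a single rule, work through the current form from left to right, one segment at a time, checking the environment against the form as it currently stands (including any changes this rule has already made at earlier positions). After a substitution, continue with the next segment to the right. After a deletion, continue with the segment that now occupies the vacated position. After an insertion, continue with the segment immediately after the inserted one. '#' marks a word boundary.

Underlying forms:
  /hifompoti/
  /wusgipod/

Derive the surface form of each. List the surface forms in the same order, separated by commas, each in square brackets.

[hifompode], [wusgibot]

/hifompoti/:
  1 Intervocalic Voicing: [hifompoti] → [hifompodi]
  2 Final Devoicing: no change — [hifompodi]
  3 Final Vowel Lowering: [hifompodi] → [hifompode]
/wusgipod/:
  1 Intervocalic Voicing: [wusgipod] → [wusgibod]
  2 Final Devoicing: [wusgibod] → [wusgibot]
  3 Final Vowel Lowering: no change — [wusgibot]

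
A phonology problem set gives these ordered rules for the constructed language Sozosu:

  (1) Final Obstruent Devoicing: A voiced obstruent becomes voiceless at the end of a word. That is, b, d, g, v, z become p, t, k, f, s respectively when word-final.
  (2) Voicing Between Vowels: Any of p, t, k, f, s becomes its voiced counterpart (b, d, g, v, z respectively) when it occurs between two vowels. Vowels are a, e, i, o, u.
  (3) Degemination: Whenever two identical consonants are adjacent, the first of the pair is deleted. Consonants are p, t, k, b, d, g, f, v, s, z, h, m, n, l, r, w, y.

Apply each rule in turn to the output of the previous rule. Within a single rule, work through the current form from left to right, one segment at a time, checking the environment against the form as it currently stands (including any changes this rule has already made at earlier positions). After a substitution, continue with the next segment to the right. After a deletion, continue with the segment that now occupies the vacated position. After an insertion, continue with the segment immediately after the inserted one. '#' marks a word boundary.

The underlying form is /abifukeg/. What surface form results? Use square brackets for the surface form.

(1) Final Obstruent Devoicing: [abifukeg] → [abifukek]
(2) Voicing Between Vowels: [abifukek] → [abivugek]
(3) Degemination: no change — [abivugek]

[abivugek]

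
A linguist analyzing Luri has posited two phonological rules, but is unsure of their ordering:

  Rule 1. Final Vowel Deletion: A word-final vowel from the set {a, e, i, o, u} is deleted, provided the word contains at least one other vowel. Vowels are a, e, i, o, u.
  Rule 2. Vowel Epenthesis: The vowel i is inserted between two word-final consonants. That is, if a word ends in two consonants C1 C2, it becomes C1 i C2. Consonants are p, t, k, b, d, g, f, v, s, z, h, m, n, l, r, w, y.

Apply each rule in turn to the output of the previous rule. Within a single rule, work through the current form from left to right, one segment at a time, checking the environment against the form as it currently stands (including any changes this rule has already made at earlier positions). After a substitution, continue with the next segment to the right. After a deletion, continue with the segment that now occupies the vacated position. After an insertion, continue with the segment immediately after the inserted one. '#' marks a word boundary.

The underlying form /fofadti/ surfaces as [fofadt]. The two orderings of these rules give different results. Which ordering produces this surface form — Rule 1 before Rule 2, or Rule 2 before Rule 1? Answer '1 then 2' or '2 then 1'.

Order 1 then 2:
  1 Final Vowel Deletion: [fofadti] → [fofadt]
  2 Vowel Epenthesis: [fofadt] → [fofadit]
  result: [fofadit]
Order 2 then 1:
  2 Vowel Epenthesis: no change — [fofadti]
  1 Final Vowel Deletion: [fofadti] → [fofadt]
  result: [fofadt]

2 then 1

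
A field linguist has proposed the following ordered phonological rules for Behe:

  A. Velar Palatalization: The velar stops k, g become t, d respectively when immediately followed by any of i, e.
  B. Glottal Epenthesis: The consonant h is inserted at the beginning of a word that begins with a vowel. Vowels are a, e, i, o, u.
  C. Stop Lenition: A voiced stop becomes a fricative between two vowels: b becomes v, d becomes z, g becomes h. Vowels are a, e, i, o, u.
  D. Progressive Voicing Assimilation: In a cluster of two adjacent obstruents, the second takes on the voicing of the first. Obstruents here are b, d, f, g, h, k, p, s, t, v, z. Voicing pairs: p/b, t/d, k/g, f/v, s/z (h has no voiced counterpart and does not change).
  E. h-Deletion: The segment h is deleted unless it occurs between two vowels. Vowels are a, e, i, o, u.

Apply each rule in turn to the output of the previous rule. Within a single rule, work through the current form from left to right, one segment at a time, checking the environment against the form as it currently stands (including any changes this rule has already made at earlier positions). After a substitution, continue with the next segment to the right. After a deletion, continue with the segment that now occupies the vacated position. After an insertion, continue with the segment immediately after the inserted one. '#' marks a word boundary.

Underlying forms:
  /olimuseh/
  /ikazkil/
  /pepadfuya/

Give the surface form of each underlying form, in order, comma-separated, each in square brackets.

[olimuse], [ikazdil], [pepadvuya]

/olimuseh/:
  A Velar Palatalization: no change — [olimuseh]
  B Glottal Epenthesis: [olimuseh] → [holimuseh]
  C Stop Lenition: no change — [holimuseh]
  D Progressive Voicing Assimilation: no change — [holimuseh]
  E h-Deletion: [holimuseh] → [olimuse]
/ikazkil/:
  A Velar Palatalization: [ikazkil] → [ikaztil]
  B Glottal Epenthesis: [ikaztil] → [hikaztil]
  C Stop Lenition: no change — [hikaztil]
  D Progressive Voicing Assimilation: [hikaztil] → [hikazdil]
  E h-Deletion: [hikazdil] → [ikazdil]
/pepadfuya/:
  A Velar Palatalization: no change — [pepadfuya]
  B Glottal Epenthesis: no change — [pepadfuya]
  C Stop Lenition: no change — [pepadfuya]
  D Progressive Voicing Assimilation: [pepadfuya] → [pepadvuya]
  E h-Deletion: no change — [pepadvuya]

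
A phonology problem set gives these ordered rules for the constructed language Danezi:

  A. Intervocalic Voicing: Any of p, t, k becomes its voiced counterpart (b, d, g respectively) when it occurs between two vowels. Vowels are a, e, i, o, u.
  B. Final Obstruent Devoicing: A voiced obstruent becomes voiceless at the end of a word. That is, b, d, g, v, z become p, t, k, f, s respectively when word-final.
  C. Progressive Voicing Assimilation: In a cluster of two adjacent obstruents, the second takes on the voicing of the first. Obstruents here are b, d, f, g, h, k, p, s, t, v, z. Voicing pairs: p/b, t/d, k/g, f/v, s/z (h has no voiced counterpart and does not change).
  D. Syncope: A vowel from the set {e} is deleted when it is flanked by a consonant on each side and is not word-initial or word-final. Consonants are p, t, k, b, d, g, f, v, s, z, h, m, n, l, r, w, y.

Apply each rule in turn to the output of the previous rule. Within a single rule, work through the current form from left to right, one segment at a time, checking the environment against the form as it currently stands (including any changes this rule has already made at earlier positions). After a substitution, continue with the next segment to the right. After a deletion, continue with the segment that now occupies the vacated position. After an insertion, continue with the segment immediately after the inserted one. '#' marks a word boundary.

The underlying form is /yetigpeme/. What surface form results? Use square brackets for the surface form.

[ydigbme]

A Intervocalic Voicing: [yetigpeme] → [yedigpeme]
B Final Obstruent Devoicing: no change — [yedigpeme]
C Progressive Voicing Assimilation: [yedigpeme] → [yedigbeme]
D Syncope: [yedigbeme] → [ydigbme]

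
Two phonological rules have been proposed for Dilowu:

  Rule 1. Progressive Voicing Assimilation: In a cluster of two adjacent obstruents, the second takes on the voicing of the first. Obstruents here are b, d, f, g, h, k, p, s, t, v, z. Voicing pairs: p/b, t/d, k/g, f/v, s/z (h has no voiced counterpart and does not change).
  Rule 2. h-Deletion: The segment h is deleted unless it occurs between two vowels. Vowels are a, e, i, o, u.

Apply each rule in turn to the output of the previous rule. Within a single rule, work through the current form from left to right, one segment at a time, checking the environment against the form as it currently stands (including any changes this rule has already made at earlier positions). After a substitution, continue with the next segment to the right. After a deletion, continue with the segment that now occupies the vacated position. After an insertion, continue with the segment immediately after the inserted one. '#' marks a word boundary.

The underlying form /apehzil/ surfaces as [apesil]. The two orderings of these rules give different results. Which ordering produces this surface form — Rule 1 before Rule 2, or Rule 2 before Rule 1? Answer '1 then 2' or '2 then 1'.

1 then 2

Order 1 then 2:
  1 Progressive Voicing Assimilation: [apehzil] → [apehsil]
  2 h-Deletion: [apehsil] → [apesil]
  result: [apesil]
Order 2 then 1:
  2 h-Deletion: [apehzil] → [apezil]
  1 Progressive Voicing Assimilation: no change — [apezil]
  result: [apezil]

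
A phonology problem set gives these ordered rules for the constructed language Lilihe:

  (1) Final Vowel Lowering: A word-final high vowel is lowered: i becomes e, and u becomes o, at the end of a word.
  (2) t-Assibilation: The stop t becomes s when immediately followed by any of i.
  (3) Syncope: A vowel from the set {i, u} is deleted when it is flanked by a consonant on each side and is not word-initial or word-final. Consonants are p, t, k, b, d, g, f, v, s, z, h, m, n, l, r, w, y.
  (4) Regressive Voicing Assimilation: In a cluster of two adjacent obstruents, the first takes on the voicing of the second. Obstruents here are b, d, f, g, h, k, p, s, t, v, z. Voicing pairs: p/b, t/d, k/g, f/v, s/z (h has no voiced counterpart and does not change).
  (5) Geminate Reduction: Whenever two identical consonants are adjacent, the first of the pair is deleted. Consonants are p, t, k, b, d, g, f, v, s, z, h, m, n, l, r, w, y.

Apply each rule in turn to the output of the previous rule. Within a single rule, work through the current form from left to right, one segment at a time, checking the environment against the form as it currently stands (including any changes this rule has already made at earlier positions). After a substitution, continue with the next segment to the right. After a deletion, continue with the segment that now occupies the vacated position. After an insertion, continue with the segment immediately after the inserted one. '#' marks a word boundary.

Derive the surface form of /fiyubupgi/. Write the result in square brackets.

(1) Final Vowel Lowering: [fiyubupgi] → [fiyubupge]
(2) t-Assibilation: no change — [fiyubupge]
(3) Syncope: [fiyubupge] → [fybpge]
(4) Regressive Voicing Assimilation: [fybpge] → [fypbge]
(5) Geminate Reduction: no change — [fypbge]

[fypbge]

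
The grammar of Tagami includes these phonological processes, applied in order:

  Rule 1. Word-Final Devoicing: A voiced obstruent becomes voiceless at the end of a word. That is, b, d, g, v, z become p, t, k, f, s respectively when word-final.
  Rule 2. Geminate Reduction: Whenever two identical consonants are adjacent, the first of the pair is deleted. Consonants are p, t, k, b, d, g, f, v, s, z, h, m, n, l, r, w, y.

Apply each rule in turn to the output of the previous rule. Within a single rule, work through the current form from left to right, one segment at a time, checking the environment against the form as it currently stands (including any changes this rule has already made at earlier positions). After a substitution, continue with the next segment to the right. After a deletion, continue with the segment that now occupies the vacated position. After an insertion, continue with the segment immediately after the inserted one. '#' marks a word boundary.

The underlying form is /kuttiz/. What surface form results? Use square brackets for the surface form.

Rule 1 Word-Final Devoicing: [kuttiz] → [kuttis]
Rule 2 Geminate Reduction: [kuttis] → [kutis]

[kutis]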